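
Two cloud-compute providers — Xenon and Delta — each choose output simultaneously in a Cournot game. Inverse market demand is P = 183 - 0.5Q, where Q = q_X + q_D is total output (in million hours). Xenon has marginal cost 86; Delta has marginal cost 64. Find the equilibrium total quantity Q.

144

Xenon's profit: π_X = (183 - 0.5Q)q_X - (86q_X). Setting ∂π_X/∂q_X = 0: 97 - q_X - (1/2)(q_D) = 0.
Delta's first-order condition: 119 - q_D - (1/2)(q_X) = 0.
Best responses: q_X = (97 - (1/2)q_D), q_D = (119 - (1/2)q_X).
Solving the pair: q_X = 50, q_D = 94.
Total output Q = 50 + 94 = 144.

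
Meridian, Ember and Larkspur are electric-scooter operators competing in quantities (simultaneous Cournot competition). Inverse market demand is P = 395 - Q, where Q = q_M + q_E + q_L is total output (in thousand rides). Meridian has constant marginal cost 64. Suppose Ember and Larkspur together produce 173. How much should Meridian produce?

79

With rivals' combined output fixed at 173, Meridian's profit is π_M = (395 - 173 - q_M)q_M - (64q_M) = (222 - q_M)q_M - (64q_M).
∂π_M/∂q_M = 158 - 2q_M = 0, so q_M = 79.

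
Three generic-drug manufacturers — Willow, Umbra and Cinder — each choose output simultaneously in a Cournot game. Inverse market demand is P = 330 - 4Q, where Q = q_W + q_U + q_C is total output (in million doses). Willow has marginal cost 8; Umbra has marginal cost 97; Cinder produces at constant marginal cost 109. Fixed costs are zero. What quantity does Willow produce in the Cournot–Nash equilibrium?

Willow's profit: π_W = (330 - 4Q)q_W - (8q_W). Setting ∂π_W/∂q_W = 0: 322 - 8q_W - 4(q_U + q_C) = 0.
Umbra's first-order condition: 233 - 8q_U - 4(q_W + q_C) = 0.
Cinder's profit: π_C = (330 - 4Q)q_C - (109q_C). Setting ∂π_C/∂q_C = 0: 221 - 8q_C - 4(q_W + q_U) = 0.
Adding the 3 conditions: 776 − 8Q − 8Q = 0, i.e. Q = 97/2.
Back-substituting: q_W = (322 − 194)/4 = 32, q_U = (233 − 194)/4 = 39/4, q_C = (221 − 194)/4 = 27/4.

32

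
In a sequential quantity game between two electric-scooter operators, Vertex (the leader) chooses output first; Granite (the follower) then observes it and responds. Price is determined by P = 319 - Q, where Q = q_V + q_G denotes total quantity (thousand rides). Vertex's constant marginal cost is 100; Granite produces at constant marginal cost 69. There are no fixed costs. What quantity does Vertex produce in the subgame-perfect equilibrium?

The follower Granite best-responds to any q_V: π_G = (319 - Q)q_G - 69q_G.
∂π_G/∂q_G = 250 - q_V - 2q_G = 0 gives the reaction function q_G = (250 - q_V)/2.
Vertex substitutes q_G(q_V) into its own profit: π_V = q_V(319 - q_V - (250 - q_V)/2) - 100q_V = (194 - (1/2)q_V)q_V - 100q_V.
Maximising: ∂π_V/∂q_V = 94 - q_V = 0, giving q_V = 94.
Then q_G = (250 - 94)/2 = 78.

94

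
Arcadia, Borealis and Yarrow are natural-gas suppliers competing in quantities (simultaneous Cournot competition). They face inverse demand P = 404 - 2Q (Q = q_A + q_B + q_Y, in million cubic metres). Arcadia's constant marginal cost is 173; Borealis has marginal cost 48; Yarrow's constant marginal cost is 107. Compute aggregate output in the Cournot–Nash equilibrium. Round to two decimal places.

110.50

Arcadia's profit: π_A = (404 - 2Q)q_A - (173q_A). Setting ∂π_A/∂q_A = 0: 231 - 4q_A - 2(q_B + q_Y) = 0.
Borealis's first-order condition: 356 - 4q_B - 2(q_A + q_Y) = 0.
Yarrow's profit: π_Y = (404 - 2Q)q_Y - (107q_Y). Setting ∂π_Y/∂q_Y = 0: 297 - 4q_Y - 2(q_A + q_B) = 0.
Adding the 3 conditions: 884 − 4Q − 4Q = 0, i.e. Q = 221/2.
Back-substituting: q_A = (231 − 221)/2 = 5, q_B = (356 − 221)/2 = 135/2, q_Y = (297 − 221)/2 = 38.
Total output Q = 5 + 135/2 + 38 = 221/2.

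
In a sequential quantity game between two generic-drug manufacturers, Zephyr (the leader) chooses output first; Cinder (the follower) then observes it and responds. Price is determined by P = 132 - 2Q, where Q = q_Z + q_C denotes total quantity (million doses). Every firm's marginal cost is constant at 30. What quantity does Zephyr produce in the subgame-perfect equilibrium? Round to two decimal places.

The follower Cinder best-responds to any q_Z: π_C = (132 - 2Q)q_C - 30q_C.
Setting the follower's marginal profit to zero, 102 - 2q_Z - 4q_C = 0, i.e. q_C = (102 - 2q_Z)/4.
Zephyr substitutes q_C(q_Z) into its own profit: π_Z = q_Z(132 - 2q_Z - (102 - 2q_Z)/2) - 30q_Z = (81 - q_Z)q_Z - 30q_Z.
Maximising: ∂π_Z/∂q_Z = 51 - 2q_Z = 0, giving q_Z = 51/2.
Then q_C = (102 - 2·(51/2))/4 = 51/4.

25.50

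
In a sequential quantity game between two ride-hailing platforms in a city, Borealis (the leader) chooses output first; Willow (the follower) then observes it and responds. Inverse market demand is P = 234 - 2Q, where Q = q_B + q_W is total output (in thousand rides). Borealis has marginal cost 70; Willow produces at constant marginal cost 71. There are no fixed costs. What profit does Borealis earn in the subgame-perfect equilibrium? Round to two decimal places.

1701.56

Solve by backward induction. Given q_B, the follower Willow maximises π_W = (234 - 2q_B - 2q_W)q_W - 71q_W.
∂π_W/∂q_W = 163 - 2q_B - 4q_W = 0 gives the reaction function q_W = (163 - 2q_B)/4.
The leader anticipates this reaction. Substituting into P = 234 - 2Q gives P = 305/2 - q_B, so π_B = (305/2 - q_B)q_B - 70q_B.
Maximising: ∂π_B/∂q_B = 165/2 - 2q_B = 0, giving q_B = 165/4.
Then q_W = (163 - 2·(165/4))/4 = 161/8.
Price P = 234 - 2·(491/8) = 445/4.
Borealis's profit: (445/4 - 70)·(165/4) = 1701.5625.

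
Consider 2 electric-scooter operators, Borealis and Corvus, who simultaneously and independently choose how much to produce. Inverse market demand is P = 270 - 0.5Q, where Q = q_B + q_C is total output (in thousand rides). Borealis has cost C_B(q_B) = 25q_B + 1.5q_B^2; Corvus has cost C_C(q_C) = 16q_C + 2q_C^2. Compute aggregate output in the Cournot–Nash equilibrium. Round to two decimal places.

100.84

Borealis's profit: π_B = (270 - 0.5Q)q_B - (25q_B + (3/2)q_B²). Setting ∂π_B/∂q_B = 0: 245 - 4q_B - (1/2)(q_C) = 0.
Corvus's first-order condition: 254 - 5q_C - (1/2)(q_B) = 0.
Best responses: q_B = (245 - (1/2)q_C)/4, q_C = (254 - (1/2)q_B)/5.
Solving the pair: q_B = 55.5949, q_C = 45.2405.
Total output Q = 55.5949 + 45.2405 = 100.8354.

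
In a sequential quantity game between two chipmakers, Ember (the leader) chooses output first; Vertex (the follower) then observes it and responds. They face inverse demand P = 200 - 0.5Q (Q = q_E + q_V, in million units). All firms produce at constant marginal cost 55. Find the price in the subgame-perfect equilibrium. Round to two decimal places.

91.25

Solve by backward induction. Given q_E, the follower Vertex maximises π_V = (200 - (1/2)q_E - (1/2)q_V)q_V - 55q_V.
∂π_V/∂q_V = 145 - (1/2)q_E - q_V = 0 gives the reaction function q_V = (145 - (1/2)q_E).
Ember substitutes q_V(q_E) into its own profit: π_E = q_E(200 - (1/2)q_E - (145 - (1/2)q_E)/2) - 55q_E = (255/2 - (1/4)q_E)q_E - 55q_E.
Leader FOC: 145/2 - (1/2)q_E = 0, so q_E = 145.
Then q_V = (145 - (1/2)·145) = 145/2.
Total output Q = 435/2, so price P = 200 - (1/2)·(435/2) = 365/4.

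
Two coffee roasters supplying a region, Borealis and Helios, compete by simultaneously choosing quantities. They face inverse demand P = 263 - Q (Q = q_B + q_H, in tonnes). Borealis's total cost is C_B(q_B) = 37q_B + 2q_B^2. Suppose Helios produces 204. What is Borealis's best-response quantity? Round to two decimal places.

With the rival's output fixed at 204, Borealis's profit is π_B = (263 - 204 - q_B)q_B - (37q_B + 2q_B²) = (59 - q_B)q_B - (37q_B + 2q_B²).
∂π_B/∂q_B = 22 - 6q_B = 0, so q_B = 11/3.

3.67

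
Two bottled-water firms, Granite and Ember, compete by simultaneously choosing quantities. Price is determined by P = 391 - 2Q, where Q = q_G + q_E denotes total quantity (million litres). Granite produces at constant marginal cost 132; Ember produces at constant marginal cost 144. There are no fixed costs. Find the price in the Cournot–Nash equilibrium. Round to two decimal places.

Granite's profit: π_G = (391 - 2Q)q_G - (132q_G). Setting ∂π_G/∂q_G = 0: 259 - 4q_G - 2(q_E) = 0.
Ember's profit: π_E = (391 - 2Q)q_E - (144q_E). Setting ∂π_E/∂q_E = 0: 247 - 4q_E - 2(q_G) = 0.
Best responses: q_G = (259 - 2q_E)/4, q_E = (247 - 2q_G)/4.
Substituting one into the other gives q_G = 271/6 and q_E = 235/6.
Total output Q = 253/3, so price P = 391 - 2·(253/3) = 667/3.

222.33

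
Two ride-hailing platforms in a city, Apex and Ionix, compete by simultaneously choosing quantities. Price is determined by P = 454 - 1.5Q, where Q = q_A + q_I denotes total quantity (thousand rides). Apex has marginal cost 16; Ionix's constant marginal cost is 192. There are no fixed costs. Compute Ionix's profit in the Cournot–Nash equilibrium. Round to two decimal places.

547.85

Apex's profit: π_A = (454 - 1.5Q)q_A - (16q_A). Setting ∂π_A/∂q_A = 0: 438 - 3q_A - (3/2)(q_I) = 0.
Ionix's first-order condition: 262 - 3q_I - (3/2)(q_A) = 0.
Best responses: q_A = (438 - (3/2)q_I)/3, q_I = (262 - (3/2)q_A)/3.
Substituting one into the other gives q_A = 1228/9 and q_I = 172/9.
Price P = 454 - (3/2)·(1400/9) = 662/3.
Ionix's profit: (662/3 - 192)·(172/9) = 547.8519.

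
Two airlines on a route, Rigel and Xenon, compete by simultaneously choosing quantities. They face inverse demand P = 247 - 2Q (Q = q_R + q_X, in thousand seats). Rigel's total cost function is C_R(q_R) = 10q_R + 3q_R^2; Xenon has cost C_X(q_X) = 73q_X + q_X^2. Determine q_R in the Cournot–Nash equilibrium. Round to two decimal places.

19.18

Rigel's profit: π_R = (247 - 2Q)q_R - (10q_R + 3q_R²). Setting ∂π_R/∂q_R = 0: 237 - 10q_R - 2(q_X) = 0.
Xenon's first-order condition: 174 - 6q_X - 2(q_R) = 0.
Rearranging gives the reaction functions q_R = (237 - 2q_X)/10 and q_X = (174 - 2q_R)/6.
Solving the pair: q_R = 537/28, q_X = 633/28.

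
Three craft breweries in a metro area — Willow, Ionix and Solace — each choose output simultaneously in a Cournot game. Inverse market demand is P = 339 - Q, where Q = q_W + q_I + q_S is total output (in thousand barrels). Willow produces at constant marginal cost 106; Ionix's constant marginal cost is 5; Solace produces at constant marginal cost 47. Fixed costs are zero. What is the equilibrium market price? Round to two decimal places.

Willow's profit: π_W = (339 - Q)q_W - (106q_W). Setting ∂π_W/∂q_W = 0: 233 - 2q_W - (q_I + q_S) = 0.
Ionix's profit: π_I = (339 - Q)q_I - (5q_I). Setting ∂π_I/∂q_I = 0: 334 - 2q_I - (q_W + q_S) = 0.
Solace's profit: π_S = (339 - Q)q_S - (47q_S). Setting ∂π_S/∂q_S = 0: 292 - 2q_S - (q_W + q_I) = 0.
Adding the 3 first-order conditions: 859 − 4Q = 0, so Q = 859/4.
Back-substituting: q_W = (233 − 859/4) = 73/4, q_I = (334 − 859/4) = 477/4, q_S = (292 − 859/4) = 309/4.
Total output Q = 859/4, so price P = 339 - 859/4 = 497/4.

124.25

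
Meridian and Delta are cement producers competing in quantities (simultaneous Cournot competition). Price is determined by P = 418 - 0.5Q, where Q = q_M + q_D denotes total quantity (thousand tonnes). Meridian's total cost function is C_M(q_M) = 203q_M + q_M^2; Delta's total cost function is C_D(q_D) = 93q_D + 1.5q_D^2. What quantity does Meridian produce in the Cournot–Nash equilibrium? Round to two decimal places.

59.36

Meridian's profit: π_M = (418 - 0.5Q)q_M - (203q_M + q_M²). Setting ∂π_M/∂q_M = 0: 215 - 3q_M - (1/2)(q_D) = 0.
Delta's profit: π_D = (418 - 0.5Q)q_D - (93q_D + (3/2)q_D²). Setting ∂π_D/∂q_D = 0: 325 - 4q_D - (1/2)(q_M) = 0.
Best responses: q_M = (215 - (1/2)q_D)/3, q_D = (325 - (1/2)q_M)/4.
Substituting one into the other gives q_M = 59.3617 and q_D = 73.8298.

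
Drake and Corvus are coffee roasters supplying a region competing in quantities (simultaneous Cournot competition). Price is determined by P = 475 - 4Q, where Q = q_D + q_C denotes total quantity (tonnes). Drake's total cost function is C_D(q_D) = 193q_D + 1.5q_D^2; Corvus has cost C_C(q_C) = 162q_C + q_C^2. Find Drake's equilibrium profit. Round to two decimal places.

1530.38

Drake's profit: π_D = (475 - 4Q)q_D - (193q_D + (3/2)q_D²). Setting ∂π_D/∂q_D = 0: 282 - 11q_D - 4(q_C) = 0.
Corvus's first-order condition: 313 - 10q_C - 4(q_D) = 0.
Rearranging gives the reaction functions q_D = (282 - 4q_C)/11 and q_C = (313 - 4q_D)/10.
Substituting one into the other gives q_D = 784/47 and q_C = 24.6277.
Price P = 475 - 4·41.3085 = 309.7660.
Drake's profit: 309.7660·(784/47) - 193·(784/47) - (3/2)(784/47)² = 1530.3794.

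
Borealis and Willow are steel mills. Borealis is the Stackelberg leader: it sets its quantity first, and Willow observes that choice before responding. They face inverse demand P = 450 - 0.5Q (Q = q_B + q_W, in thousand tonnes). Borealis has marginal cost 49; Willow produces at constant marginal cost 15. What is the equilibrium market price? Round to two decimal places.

140.75

Solve by backward induction. Given q_B, the follower Willow maximises π_W = (450 - (1/2)q_B - (1/2)q_W)q_W - 15q_W.
Setting the follower's marginal profit to zero, 435 - (1/2)q_B - q_W = 0, i.e. q_W = (435 - (1/2)q_B).
The leader anticipates this reaction. Substituting into P = 450 - 0.5Q gives P = 465/2 - (1/4)q_B, so π_B = (465/2 - (1/4)q_B)q_B - 49q_B.
Maximising: ∂π_B/∂q_B = 367/2 - (1/2)q_B = 0, giving q_B = 367.
Then q_W = (435 - (1/2)·367) = 503/2.
Total output Q = 1237/2, so price P = 450 - (1/2)·(1237/2) = 563/4.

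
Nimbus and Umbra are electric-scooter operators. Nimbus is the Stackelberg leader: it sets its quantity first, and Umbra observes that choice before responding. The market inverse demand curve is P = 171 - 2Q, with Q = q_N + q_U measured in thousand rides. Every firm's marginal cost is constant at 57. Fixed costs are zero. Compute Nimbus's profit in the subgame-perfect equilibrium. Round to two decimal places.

812.25

Solve by backward induction. Given q_N, the follower Umbra maximises π_U = (171 - 2q_N - 2q_U)q_U - 57q_U.
∂π_U/∂q_U = 114 - 2q_N - 4q_U = 0 gives the reaction function q_U = (114 - 2q_N)/4.
The leader anticipates this reaction. Substituting into P = 171 - 2Q gives P = 114 - q_N, so π_N = (114 - q_N)q_N - 57q_N.
Maximising: ∂π_N/∂q_N = 57 - 2q_N = 0, giving q_N = 57/2.
Then q_U = (114 - 2·(57/2))/4 = 57/4.
Price P = 171 - 2·(171/4) = 171/2.
Nimbus's profit: (171/2 - 57)·(57/2) = 812.2500.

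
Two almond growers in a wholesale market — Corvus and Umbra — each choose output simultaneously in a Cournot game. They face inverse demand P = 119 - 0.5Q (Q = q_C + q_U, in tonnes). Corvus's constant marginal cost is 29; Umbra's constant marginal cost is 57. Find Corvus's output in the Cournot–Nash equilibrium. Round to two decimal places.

Corvus's profit: π_C = (119 - 0.5Q)q_C - (29q_C). Setting ∂π_C/∂q_C = 0: 90 - q_C - (1/2)(q_U) = 0.
Umbra's profit: π_U = (119 - 0.5Q)q_U - (57q_U). Setting ∂π_U/∂q_U = 0: 62 - q_U - (1/2)(q_C) = 0.
Rearranging gives the reaction functions q_C = (90 - (1/2)q_U) and q_U = (62 - (1/2)q_C).
Substituting one into the other gives q_C = 236/3 and q_U = 68/3.

78.67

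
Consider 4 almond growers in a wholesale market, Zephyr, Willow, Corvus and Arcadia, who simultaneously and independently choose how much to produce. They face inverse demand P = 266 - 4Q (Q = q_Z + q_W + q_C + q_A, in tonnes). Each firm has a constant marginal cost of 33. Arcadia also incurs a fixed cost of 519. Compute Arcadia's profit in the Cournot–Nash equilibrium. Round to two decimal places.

23.89

A representative firm's profit is π_i = q_i(266 - 4Q) - 33q_i.
Setting ∂π_i/∂q_i = 0 with rivals' quantities fixed: 233 - 8q_i - 4·Σ_{j≠i} q_j = 0.
By symmetry each firm produces the same amount; substituting Σ_{j≠i} q_j = 3q_i yields q_i = 233/20.
Price P = 266 - 4·(233/5) = 398/5.
Arcadia's profit: (398/5 - 33)·(233/20) - 519 = 23.8900.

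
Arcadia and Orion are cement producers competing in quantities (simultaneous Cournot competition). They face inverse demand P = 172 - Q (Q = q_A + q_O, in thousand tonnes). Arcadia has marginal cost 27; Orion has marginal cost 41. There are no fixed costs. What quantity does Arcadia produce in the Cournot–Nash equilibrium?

Arcadia's profit: π_A = (172 - Q)q_A - (27q_A). Setting ∂π_A/∂q_A = 0: 145 - 2q_A - (q_O) = 0.
Orion's first-order condition: 131 - 2q_O - (q_A) = 0.
Best responses: q_A = (145 - q_O)/2, q_O = (131 - q_A)/2.
Substituting one into the other gives q_A = 53 and q_O = 39.

53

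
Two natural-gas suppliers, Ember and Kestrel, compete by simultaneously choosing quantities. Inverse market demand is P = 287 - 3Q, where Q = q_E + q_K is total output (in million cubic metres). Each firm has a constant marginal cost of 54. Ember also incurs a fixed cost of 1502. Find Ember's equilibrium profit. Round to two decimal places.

508.70

A representative firm's profit is π_i = q_i(287 - 3Q) - 54q_i.
First-order condition (treating rivals' output as given): 233 - 6q_i - 3q_j = 0.
With identical firms every q_j equals q_i, so q_j = q_i and 233 = 9q_i, giving q_i = 233/9.
Price P = 287 - 3·(466/9) = 395/3.
Ember's profit: (395/3 - 54)·(233/9) - 1502 = 508.7037.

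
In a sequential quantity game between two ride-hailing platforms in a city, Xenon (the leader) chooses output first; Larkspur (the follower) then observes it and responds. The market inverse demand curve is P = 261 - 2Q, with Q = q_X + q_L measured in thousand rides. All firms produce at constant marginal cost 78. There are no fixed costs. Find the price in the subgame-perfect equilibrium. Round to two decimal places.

123.75

Solve by backward induction. Given q_X, the follower Larkspur maximises π_L = (261 - 2q_X - 2q_L)q_L - 78q_L.
Setting the follower's marginal profit to zero, 183 - 2q_X - 4q_L = 0, i.e. q_L = (183 - 2q_X)/4.
The leader anticipates this reaction. Substituting into P = 261 - 2Q gives P = 339/2 - q_X, so π_X = (339/2 - q_X)q_X - 78q_X.
Maximising: ∂π_X/∂q_X = 183/2 - 2q_X = 0, giving q_X = 183/4.
Then q_L = (183 - 2·(183/4))/4 = 183/8.
Total output Q = 549/8, so price P = 261 - 2·(549/8) = 495/4.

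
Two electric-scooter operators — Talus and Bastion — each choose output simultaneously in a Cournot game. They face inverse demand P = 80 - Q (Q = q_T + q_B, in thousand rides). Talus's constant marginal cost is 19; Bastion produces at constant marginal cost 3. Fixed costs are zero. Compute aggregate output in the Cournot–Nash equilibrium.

46

Talus's profit: π_T = (80 - Q)q_T - (19q_T). Setting ∂π_T/∂q_T = 0: 61 - 2q_T - (q_B) = 0.
Bastion's profit: π_B = (80 - Q)q_B - (3q_B). Setting ∂π_B/∂q_B = 0: 77 - 2q_B - (q_T) = 0.
Rearranging gives the reaction functions q_T = (61 - q_B)/2 and q_B = (77 - q_T)/2.
Solving the pair: q_T = 15, q_B = 31.
Total output Q = 15 + 31 = 46.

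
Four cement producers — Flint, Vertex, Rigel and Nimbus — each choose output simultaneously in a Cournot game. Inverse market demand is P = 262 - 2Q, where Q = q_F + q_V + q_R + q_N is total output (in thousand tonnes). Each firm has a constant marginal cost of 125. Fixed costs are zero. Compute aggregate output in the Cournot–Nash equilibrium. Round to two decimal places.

54.80

Each firm earns π_i = (262 - 2Q)q_i - 125q_i.
First-order condition (treating rivals' output as given): 137 - 4q_i - 2·Σ_{j≠i} q_j = 0.
With identical firms every q_j equals q_i, so Σ_{j≠i} q_j = 3q_i and 137 = 10q_i, giving q_i = 137/10.
Total output Q = 137/10 + 137/10 + 137/10 + 137/10 = 274/5.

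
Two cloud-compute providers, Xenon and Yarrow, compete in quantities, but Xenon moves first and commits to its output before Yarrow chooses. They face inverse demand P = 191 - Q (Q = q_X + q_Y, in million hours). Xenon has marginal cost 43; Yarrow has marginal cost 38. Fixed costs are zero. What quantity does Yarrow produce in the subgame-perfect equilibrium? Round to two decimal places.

40.75

The follower Yarrow best-responds to any q_X: π_Y = (191 - Q)q_Y - 38q_Y.
Setting the follower's marginal profit to zero, 153 - q_X - 2q_Y = 0, i.e. q_Y = (153 - q_X)/2.
The leader anticipates this reaction. Substituting into P = 191 - Q gives P = 229/2 - (1/2)q_X, so π_X = (229/2 - (1/2)q_X)q_X - 43q_X.
Maximising: ∂π_X/∂q_X = 143/2 - q_X = 0, giving q_X = 143/2.
Then q_Y = (153 - 143/2)/2 = 163/4.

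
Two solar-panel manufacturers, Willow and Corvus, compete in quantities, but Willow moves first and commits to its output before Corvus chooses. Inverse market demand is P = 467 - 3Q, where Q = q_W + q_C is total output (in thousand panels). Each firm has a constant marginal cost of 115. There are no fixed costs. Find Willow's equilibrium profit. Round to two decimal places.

5162.67

Solve by backward induction. Given q_W, the follower Corvus maximises π_C = (467 - 3q_W - 3q_C)q_C - 115q_C.
Follower FOC: 352 - 3q_W - 6q_C = 0, so q_C(q_W) = (352 - 3q_W)/6.
The leader anticipates this reaction. Substituting into P = 467 - 3Q gives P = 291 - (3/2)q_W, so π_W = (291 - (3/2)q_W)q_W - 115q_W.
Leader FOC: 176 - 3q_W = 0, so q_W = 176/3.
Then q_C = (352 - 3·(176/3))/6 = 88/3.
Price P = 467 - 3·88 = 203.
Willow's profit: (203 - 115)·(176/3) = 5162.6667.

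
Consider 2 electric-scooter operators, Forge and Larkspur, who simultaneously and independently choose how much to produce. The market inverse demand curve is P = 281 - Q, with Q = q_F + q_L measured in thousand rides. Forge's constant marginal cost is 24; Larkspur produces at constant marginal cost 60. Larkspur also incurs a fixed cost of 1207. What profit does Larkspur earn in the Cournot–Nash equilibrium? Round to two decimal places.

2595.78

Forge's profit: π_F = (281 - Q)q_F - (24q_F). Setting ∂π_F/∂q_F = 0: 257 - 2q_F - (q_L) = 0.
Larkspur's first-order condition: 221 - 2q_L - (q_F) = 0.
So q_F = (257 - q_L)/2 and q_L = (221 - q_F)/2.
Solving the pair: q_F = 293/3, q_L = 185/3.
Price P = 281 - 478/3 = 365/3.
Larkspur's profit: (365/3 - 60)·(185/3) - 1207 = 2595.7778.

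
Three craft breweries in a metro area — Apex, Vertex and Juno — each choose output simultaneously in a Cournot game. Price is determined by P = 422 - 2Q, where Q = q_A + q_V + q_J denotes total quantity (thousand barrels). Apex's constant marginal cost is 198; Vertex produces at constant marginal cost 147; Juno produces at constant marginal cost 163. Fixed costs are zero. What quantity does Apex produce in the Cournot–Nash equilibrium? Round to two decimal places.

17.25

Apex's profit: π_A = (422 - 2Q)q_A - (198q_A). Setting ∂π_A/∂q_A = 0: 224 - 4q_A - 2(q_V + q_J) = 0.
Vertex's profit: π_V = (422 - 2Q)q_V - (147q_V). Setting ∂π_V/∂q_V = 0: 275 - 4q_V - 2(q_A + q_J) = 0.
Juno's first-order condition: 259 - 4q_J - 2(q_A + q_V) = 0.
Summing all 3 equations gives 758 − 8Q = 0, hence Q = 379/4.
Back-substituting: q_A = (224 − 379/2)/2 = 69/4, q_V = (275 − 379/2)/2 = 171/4, q_J = (259 − 379/2)/2 = 139/4.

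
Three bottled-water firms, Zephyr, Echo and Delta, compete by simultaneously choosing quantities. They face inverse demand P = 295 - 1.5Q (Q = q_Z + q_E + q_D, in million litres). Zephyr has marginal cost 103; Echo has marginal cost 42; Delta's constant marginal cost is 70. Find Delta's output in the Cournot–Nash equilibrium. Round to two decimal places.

38.33

Zephyr's profit: π_Z = (295 - 1.5Q)q_Z - (103q_Z). Setting ∂π_Z/∂q_Z = 0: 192 - 3q_Z - (3/2)(q_E + q_D) = 0.
Echo's profit: π_E = (295 - 1.5Q)q_E - (42q_E). Setting ∂π_E/∂q_E = 0: 253 - 3q_E - (3/2)(q_Z + q_D) = 0.
Delta's profit: π_D = (295 - 1.5Q)q_D - (70q_D). Setting ∂π_D/∂q_D = 0: 225 - 3q_D - (3/2)(q_Z + q_E) = 0.
Summing all 3 equations gives 670 − 6Q = 0, hence Q = 335/3.
Back-substituting: q_Z = (192 − 335/2)/(3/2) = 49/3, q_E = (253 − 335/2)/(3/2) = 57, q_D = (225 − 335/2)/(3/2) = 115/3.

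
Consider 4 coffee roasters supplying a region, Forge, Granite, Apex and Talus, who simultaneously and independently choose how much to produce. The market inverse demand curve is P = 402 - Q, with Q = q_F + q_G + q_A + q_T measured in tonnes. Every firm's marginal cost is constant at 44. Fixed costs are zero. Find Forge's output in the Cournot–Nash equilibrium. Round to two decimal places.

71.60

Each firm earns π_i = (402 - Q)q_i - 44q_i.
First-order condition (treating rivals' output as given): 358 - 2q_i - Σ_{j≠i} q_j = 0.
With identical firms every q_j equals q_i, so Σ_{j≠i} q_j = 3q_i and 358 = 5q_i, giving q_i = 358/5.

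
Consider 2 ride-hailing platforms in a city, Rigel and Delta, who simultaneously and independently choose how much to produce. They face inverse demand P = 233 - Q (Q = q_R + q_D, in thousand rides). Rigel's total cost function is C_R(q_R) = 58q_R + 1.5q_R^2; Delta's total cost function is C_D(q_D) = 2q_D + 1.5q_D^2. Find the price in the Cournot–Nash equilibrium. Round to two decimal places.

165.33

Rigel's profit: π_R = (233 - Q)q_R - (58q_R + (3/2)q_R²). Setting ∂π_R/∂q_R = 0: 175 - 5q_R - (q_D) = 0.
Delta's first-order condition: 231 - 5q_D - (q_R) = 0.
Best responses: q_R = (175 - q_D)/5, q_D = (231 - q_R)/5.
Solving the pair: q_R = 161/6, q_D = 245/6.
Total output Q = 203/3, so price P = 233 - 203/3 = 496/3.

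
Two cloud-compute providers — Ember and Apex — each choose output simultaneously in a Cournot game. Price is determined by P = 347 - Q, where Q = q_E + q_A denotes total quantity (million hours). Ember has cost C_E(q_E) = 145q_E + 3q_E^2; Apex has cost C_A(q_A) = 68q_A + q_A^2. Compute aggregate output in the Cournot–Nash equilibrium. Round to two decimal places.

Ember's profit: π_E = (347 - Q)q_E - (145q_E + 3q_E²). Setting ∂π_E/∂q_E = 0: 202 - 8q_E - (q_A) = 0.
Apex's first-order condition: 279 - 4q_A - (q_E) = 0.
So q_E = (202 - q_A)/8 and q_A = (279 - q_E)/4.
Substituting one into the other gives q_E = 529/31 and q_A = 65.4839.
Total output Q = 529/31 + 65.4839 = 82.5484.

82.55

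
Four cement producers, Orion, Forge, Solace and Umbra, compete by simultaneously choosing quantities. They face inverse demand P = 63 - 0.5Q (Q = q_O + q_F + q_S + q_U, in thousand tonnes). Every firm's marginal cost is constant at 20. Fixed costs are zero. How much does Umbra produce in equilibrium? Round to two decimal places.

Each firm earns π_i = (63 - 0.5Q)q_i - 20q_i.
First-order condition (treating rivals' output as given): 43 - q_i - (1/2)·Σ_{j≠i} q_j = 0.
By symmetry each firm produces the same amount; substituting Σ_{j≠i} q_j = 3q_i yields q_i = 43/(5/2) = 86/5.

17.20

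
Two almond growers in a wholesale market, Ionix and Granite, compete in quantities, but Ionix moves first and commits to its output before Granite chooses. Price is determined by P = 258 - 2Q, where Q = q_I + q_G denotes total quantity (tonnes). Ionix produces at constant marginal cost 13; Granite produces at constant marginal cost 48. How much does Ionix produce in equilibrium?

The follower Granite best-responds to any q_I: π_G = (258 - 2Q)q_G - 48q_G.
∂π_G/∂q_G = 210 - 2q_I - 4q_G = 0 gives the reaction function q_G = (210 - 2q_I)/4.
The leader anticipates this reaction. Substituting into P = 258 - 2Q gives P = 153 - q_I, so π_I = (153 - q_I)q_I - 13q_I.
Leader FOC: 140 - 2q_I = 0, so q_I = 70.
Then q_G = (210 - 2·70)/4 = 35/2.

70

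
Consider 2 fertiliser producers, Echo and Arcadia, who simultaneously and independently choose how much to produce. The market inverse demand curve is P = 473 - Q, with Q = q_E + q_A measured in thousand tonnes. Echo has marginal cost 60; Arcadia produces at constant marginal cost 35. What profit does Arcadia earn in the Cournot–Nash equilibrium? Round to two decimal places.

Echo's profit: π_E = (473 - Q)q_E - (60q_E). Setting ∂π_E/∂q_E = 0: 413 - 2q_E - (q_A) = 0.
Arcadia's first-order condition: 438 - 2q_A - (q_E) = 0.
Best responses: q_E = (413 - q_A)/2, q_A = (438 - q_E)/2.
Solving the pair: q_E = 388/3, q_A = 463/3.
Price P = 473 - 851/3 = 568/3.
Arcadia's profit: (568/3 - 35)·(463/3) = 23818.7778.

23818.78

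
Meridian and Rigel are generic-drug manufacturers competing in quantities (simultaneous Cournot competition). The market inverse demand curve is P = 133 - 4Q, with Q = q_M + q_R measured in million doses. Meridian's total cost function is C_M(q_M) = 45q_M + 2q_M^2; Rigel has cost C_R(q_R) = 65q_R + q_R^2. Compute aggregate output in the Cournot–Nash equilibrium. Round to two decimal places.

10.31

Meridian's profit: π_M = (133 - 4Q)q_M - (45q_M + 2q_M²). Setting ∂π_M/∂q_M = 0: 88 - 12q_M - 4(q_R) = 0.
Rigel's profit: π_R = (133 - 4Q)q_R - (65q_R + q_R²). Setting ∂π_R/∂q_R = 0: 68 - 10q_R - 4(q_M) = 0.
So q_M = (88 - 4q_R)/12 and q_R = (68 - 4q_M)/10.
Solving the pair: q_M = 76/13, q_R = 58/13.
Total output Q = 76/13 + 58/13 = 134/13.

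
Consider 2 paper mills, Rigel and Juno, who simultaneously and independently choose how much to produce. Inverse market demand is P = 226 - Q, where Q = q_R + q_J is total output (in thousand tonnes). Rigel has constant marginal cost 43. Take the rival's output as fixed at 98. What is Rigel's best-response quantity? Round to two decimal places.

42.50

With the rival's output fixed at 98, Rigel's profit is π_R = (226 - 98 - q_R)q_R - (43q_R) = (128 - q_R)q_R - (43q_R).
∂π_R/∂q_R = 85 - 2q_R = 0, so q_R = 85/2.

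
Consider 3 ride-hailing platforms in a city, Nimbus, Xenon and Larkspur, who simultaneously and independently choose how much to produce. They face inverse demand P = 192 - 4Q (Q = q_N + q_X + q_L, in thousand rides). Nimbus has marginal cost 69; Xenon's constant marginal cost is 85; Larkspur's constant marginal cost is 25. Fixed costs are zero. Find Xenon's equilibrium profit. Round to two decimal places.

15.02

Nimbus's profit: π_N = (192 - 4Q)q_N - (69q_N). Setting ∂π_N/∂q_N = 0: 123 - 8q_N - 4(q_X + q_L) = 0.
Xenon's profit: π_X = (192 - 4Q)q_X - (85q_X). Setting ∂π_X/∂q_X = 0: 107 - 8q_X - 4(q_N + q_L) = 0.
Larkspur's first-order condition: 167 - 8q_L - 4(q_N + q_X) = 0.
Summing all 3 equations gives 397 − 16Q = 0, hence Q = 397/16.
Back-substituting: q_N = (123 − 397/4)/4 = 95/16, q_X = (107 − 397/4)/4 = 31/16, q_L = (167 − 397/4)/4 = 271/16.
Price P = 192 - 4·(397/16) = 371/4.
Xenon's profit: (371/4 - 85)·(31/16) = 961/64.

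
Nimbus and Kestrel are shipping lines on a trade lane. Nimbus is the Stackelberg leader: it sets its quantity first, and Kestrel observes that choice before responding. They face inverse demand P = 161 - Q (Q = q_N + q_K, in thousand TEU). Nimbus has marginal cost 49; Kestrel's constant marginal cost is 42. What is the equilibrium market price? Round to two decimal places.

Solve by backward induction. Given q_N, the follower Kestrel maximises π_K = (161 - q_N - q_K)q_K - 42q_K.
Setting the follower's marginal profit to zero, 119 - q_N - 2q_K = 0, i.e. q_K = (119 - q_N)/2.
The leader anticipates this reaction. Substituting into P = 161 - Q gives P = 203/2 - (1/2)q_N, so π_N = (203/2 - (1/2)q_N)q_N - 49q_N.
Maximising: ∂π_N/∂q_N = 105/2 - q_N = 0, giving q_N = 105/2.
Then q_K = (119 - 105/2)/2 = 133/4.
Total output Q = 343/4, so price P = 161 - 343/4 = 301/4.

75.25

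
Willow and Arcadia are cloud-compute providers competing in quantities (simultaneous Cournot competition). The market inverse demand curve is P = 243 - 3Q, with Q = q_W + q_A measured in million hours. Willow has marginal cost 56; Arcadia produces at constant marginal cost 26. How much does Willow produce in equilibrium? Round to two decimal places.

17.44

Willow's profit: π_W = (243 - 3Q)q_W - (56q_W). Setting ∂π_W/∂q_W = 0: 187 - 6q_W - 3(q_A) = 0.
Arcadia's profit: π_A = (243 - 3Q)q_A - (26q_A). Setting ∂π_A/∂q_A = 0: 217 - 6q_A - 3(q_W) = 0.
Rearranging gives the reaction functions q_W = (187 - 3q_A)/6 and q_A = (217 - 3q_W)/6.
Solving the pair: q_W = 157/9, q_A = 247/9.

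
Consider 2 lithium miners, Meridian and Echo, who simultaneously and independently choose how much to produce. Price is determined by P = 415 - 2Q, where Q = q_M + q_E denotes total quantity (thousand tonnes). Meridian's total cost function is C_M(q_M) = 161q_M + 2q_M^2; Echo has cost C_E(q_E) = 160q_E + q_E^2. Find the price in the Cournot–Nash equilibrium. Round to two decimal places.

299.27

Meridian's profit: π_M = (415 - 2Q)q_M - (161q_M + 2q_M²). Setting ∂π_M/∂q_M = 0: 254 - 8q_M - 2(q_E) = 0.
Echo's first-order condition: 255 - 6q_E - 2(q_M) = 0.
Rearranging gives the reaction functions q_M = (254 - 2q_E)/8 and q_E = (255 - 2q_M)/6.
Solving the pair: q_M = 507/22, q_E = 383/11.
Total output Q = 1273/22, so price P = 415 - 2·(1273/22) = 299.2727.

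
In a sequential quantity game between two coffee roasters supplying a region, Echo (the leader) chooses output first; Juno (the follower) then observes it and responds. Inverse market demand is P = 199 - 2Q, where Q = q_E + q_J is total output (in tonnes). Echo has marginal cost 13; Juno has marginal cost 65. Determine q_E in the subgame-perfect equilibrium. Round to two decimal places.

The follower Juno best-responds to any q_E: π_J = (199 - 2Q)q_J - 65q_J.
Setting the follower's marginal profit to zero, 134 - 2q_E - 4q_J = 0, i.e. q_J = (134 - 2q_E)/4.
The leader anticipates this reaction. Substituting into P = 199 - 2Q gives P = 132 - q_E, so π_E = (132 - q_E)q_E - 13q_E.
The leader's first-order condition 119 - 2q_E = 0 yields q_E = 119/2.
Then q_J = (134 - 2·(119/2))/4 = 15/4.

59.50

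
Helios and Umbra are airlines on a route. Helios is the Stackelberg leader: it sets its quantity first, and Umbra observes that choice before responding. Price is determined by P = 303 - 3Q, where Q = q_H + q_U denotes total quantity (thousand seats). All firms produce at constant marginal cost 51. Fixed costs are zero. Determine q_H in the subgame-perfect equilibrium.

The follower Umbra best-responds to any q_H: π_U = (303 - 3Q)q_U - 51q_U.
Setting the follower's marginal profit to zero, 252 - 3q_H - 6q_U = 0, i.e. q_U = (252 - 3q_H)/6.
The leader anticipates this reaction. Substituting into P = 303 - 3Q gives P = 177 - (3/2)q_H, so π_H = (177 - (3/2)q_H)q_H - 51q_H.
The leader's first-order condition 126 - 3q_H = 0 yields q_H = 42.
Then q_U = (252 - 3·42)/6 = 21.

42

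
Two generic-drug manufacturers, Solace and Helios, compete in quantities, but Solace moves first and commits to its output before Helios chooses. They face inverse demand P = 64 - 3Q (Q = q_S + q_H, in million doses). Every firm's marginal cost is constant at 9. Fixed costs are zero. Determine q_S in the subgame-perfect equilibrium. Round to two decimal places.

9.17

Solve by backward induction. Given q_S, the follower Helios maximises π_H = (64 - 3q_S - 3q_H)q_H - 9q_H.
∂π_H/∂q_H = 55 - 3q_S - 6q_H = 0 gives the reaction function q_H = (55 - 3q_S)/6.
The leader anticipates this reaction. Substituting into P = 64 - 3Q gives P = 73/2 - (3/2)q_S, so π_S = (73/2 - (3/2)q_S)q_S - 9q_S.
The leader's first-order condition 55/2 - 3q_S = 0 yields q_S = 55/6.
Then q_H = (55 - 3·(55/6))/6 = 55/12.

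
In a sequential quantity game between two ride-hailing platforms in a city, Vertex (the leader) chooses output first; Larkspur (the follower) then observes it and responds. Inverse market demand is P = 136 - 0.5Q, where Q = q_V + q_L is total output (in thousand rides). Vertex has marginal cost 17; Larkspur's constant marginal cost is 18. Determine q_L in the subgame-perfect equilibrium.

Solve by backward induction. Given q_V, the follower Larkspur maximises π_L = (136 - (1/2)q_V - (1/2)q_L)q_L - 18q_L.
Follower FOC: 118 - (1/2)q_V - q_L = 0, so q_L(q_V) = (118 - (1/2)q_V).
The leader anticipates this reaction. Substituting into P = 136 - 0.5Q gives P = 77 - (1/4)q_V, so π_V = (77 - (1/4)q_V)q_V - 17q_V.
Maximising: ∂π_V/∂q_V = 60 - (1/2)q_V = 0, giving q_V = 120.
Then q_L = (118 - (1/2)·120) = 58.

58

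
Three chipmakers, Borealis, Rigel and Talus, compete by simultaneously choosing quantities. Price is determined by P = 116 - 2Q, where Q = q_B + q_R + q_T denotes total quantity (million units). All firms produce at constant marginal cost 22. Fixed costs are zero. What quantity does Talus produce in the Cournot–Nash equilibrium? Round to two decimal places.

11.75

A representative firm's profit is π_i = q_i(116 - 2Q) - 22q_i.
First-order condition (treating rivals' output as given): 94 - 4q_i - 2·Σ_{j≠i} q_j = 0.
By symmetry each firm produces the same amount; substituting Σ_{j≠i} q_j = 2q_i yields q_i = 94/8 = 47/4.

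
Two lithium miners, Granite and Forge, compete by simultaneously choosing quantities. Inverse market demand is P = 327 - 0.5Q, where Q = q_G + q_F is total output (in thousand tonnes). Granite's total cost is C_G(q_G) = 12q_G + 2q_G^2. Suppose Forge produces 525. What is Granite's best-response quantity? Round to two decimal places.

With the rival's output fixed at 525, Granite's profit is π_G = (327 - (1/2)·525 - (1/2)q_G)q_G - (12q_G + 2q_G²) = (129/2 - (1/2)q_G)q_G - (12q_G + 2q_G²).
∂π_G/∂q_G = 105/2 - 5q_G = 0, so q_G = 21/2.

10.50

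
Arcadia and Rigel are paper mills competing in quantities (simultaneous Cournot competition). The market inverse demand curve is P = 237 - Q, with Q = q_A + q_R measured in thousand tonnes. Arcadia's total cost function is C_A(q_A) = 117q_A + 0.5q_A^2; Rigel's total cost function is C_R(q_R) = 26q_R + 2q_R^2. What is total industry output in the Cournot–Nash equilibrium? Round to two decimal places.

60.12

Arcadia's profit: π_A = (237 - Q)q_A - (117q_A + (1/2)q_A²). Setting ∂π_A/∂q_A = 0: 120 - 3q_A - (q_R) = 0.
Rigel's profit: π_R = (237 - Q)q_R - (26q_R + 2q_R²). Setting ∂π_R/∂q_R = 0: 211 - 6q_R - (q_A) = 0.
Rearranging gives the reaction functions q_A = (120 - q_R)/3 and q_R = (211 - q_A)/6.
Solving the pair: q_A = 509/17, q_R = 513/17.
Total output Q = 509/17 + 513/17 = 1022/17.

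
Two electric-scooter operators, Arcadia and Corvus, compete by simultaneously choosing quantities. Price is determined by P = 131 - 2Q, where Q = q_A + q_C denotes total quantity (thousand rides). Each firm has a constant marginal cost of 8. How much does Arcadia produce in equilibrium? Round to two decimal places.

20.50

Each firm earns π_i = (131 - 2Q)q_i - 8q_i.
Setting ∂π_i/∂q_i = 0 with rivals' quantities fixed: 123 - 4q_i - 2q_j = 0.
With identical firms every q_j equals q_i, so q_j = q_i and 123 = 6q_i, giving q_i = 41/2.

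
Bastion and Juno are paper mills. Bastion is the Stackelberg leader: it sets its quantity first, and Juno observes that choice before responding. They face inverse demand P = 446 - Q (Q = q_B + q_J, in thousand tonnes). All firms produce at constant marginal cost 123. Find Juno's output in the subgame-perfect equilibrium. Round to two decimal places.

80.75

Solve by backward induction. Given q_B, the follower Juno maximises π_J = (446 - q_B - q_J)q_J - 123q_J.
Setting the follower's marginal profit to zero, 323 - q_B - 2q_J = 0, i.e. q_J = (323 - q_B)/2.
Bastion substitutes q_J(q_B) into its own profit: π_B = q_B(446 - q_B - (323 - q_B)/2) - 123q_B = (569/2 - (1/2)q_B)q_B - 123q_B.
The leader's first-order condition 323/2 - q_B = 0 yields q_B = 323/2.
Then q_J = (323 - 323/2)/2 = 323/4.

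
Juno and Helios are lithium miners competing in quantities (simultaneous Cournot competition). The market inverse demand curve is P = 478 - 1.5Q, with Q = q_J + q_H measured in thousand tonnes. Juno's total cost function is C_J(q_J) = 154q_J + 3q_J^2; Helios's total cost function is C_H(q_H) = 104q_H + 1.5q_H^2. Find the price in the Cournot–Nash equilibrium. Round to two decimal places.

Juno's profit: π_J = (478 - 1.5Q)q_J - (154q_J + 3q_J²). Setting ∂π_J/∂q_J = 0: 324 - 9q_J - (3/2)(q_H) = 0.
Helios's first-order condition: 374 - 6q_H - (3/2)(q_J) = 0.
Best responses: q_J = (324 - (3/2)q_H)/9, q_H = (374 - (3/2)q_J)/6.
Solving the pair: q_J = 1844/69, q_H = 1280/23.
Total output Q = 82.3768, so price P = 478 - (3/2)·82.3768 = 354.4348.

354.43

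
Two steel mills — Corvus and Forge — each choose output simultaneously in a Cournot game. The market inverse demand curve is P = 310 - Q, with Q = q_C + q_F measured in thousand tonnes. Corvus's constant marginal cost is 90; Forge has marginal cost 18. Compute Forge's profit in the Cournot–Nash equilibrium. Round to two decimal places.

14721.78

Corvus's profit: π_C = (310 - Q)q_C - (90q_C). Setting ∂π_C/∂q_C = 0: 220 - 2q_C - (q_F) = 0.
Forge's profit: π_F = (310 - Q)q_F - (18q_F). Setting ∂π_F/∂q_F = 0: 292 - 2q_F - (q_C) = 0.
Best responses: q_C = (220 - q_F)/2, q_F = (292 - q_C)/2.
Substituting one into the other gives q_C = 148/3 and q_F = 364/3.
Price P = 310 - 512/3 = 418/3.
Forge's profit: (418/3 - 18)·(364/3) = 14721.7778.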